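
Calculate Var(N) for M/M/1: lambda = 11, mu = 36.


rho = 11/36; Var(N) = rho/(1-rho)^2 = 0.63

0.63


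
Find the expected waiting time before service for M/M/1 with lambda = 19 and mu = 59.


rho = 19/59; Wq = rho/(mu - lambda) = 0.0081 hours

0.0081 hours


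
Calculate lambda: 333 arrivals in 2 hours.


lambda = total arrivals / time = 333 / 2 = 166.5 per hour

166.5 per hour


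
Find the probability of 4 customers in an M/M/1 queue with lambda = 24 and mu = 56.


rho = 24/56; P(n) = (1-rho)*rho^n = (1-24/56)*(24/56)^4 = 0.0193

0.0193


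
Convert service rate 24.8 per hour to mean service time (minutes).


Mean service time = 60/mu = 60/24.8 = 2.42 minutes

2.42 minutes


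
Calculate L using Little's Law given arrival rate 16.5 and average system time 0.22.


L = lambda * W = 16.5 * 0.22 = 3.63

3.63


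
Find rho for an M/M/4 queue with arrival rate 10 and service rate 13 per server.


rho = lambda/(c*mu) = 10/(4*13) = 0.1923

0.1923


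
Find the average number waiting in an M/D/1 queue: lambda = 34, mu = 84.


M/D/1: Lq = rho^2 / (2*(1-rho)) where rho = 34/84; Lq = 0.14

0.14


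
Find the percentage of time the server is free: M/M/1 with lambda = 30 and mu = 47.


Idle fraction = (1 - rho) * 100 = (1 - 30/47) * 100 = 36.2%

36.2%


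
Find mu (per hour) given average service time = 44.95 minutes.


mu = 60 / avg_service_time = 60 / 44.95 = 1.33 per hour

1.33 per hour


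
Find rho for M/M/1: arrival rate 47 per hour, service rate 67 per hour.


rho = lambda/mu = 47/67 = 0.7015

0.7015


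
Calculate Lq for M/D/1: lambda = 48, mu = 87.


M/D/1: Lq = rho^2 / (2*(1-rho)) where rho = 48/87; Lq = 0.34

0.34


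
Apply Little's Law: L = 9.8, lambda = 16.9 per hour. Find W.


W = L / lambda = 9.8 / 16.9 = 0.5799 hours

0.5799 hours


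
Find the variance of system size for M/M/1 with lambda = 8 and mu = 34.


rho = 8/34; Var(N) = rho/(1-rho)^2 = 0.4

0.4


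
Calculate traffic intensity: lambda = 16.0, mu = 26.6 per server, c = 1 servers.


rho = lambda / (c * mu) = 16.0 / (1 * 26.6) = 0.6015

0.6015


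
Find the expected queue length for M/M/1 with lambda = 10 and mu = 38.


rho = 10/38; Lq = rho^2/(1-rho) = 0.09

0.09


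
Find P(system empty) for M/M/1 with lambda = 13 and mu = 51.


P0 = 1 - rho = 1 - 13/51 = 0.7451

0.7451


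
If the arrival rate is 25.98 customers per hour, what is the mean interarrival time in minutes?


Mean interarrival time = 60/lambda = 60/25.98 = 2.31 minutes

2.31 minutes


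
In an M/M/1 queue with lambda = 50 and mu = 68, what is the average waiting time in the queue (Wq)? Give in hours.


rho = 50/68; Wq = rho/(mu - lambda) = 0.0408 hours

0.0408 hours


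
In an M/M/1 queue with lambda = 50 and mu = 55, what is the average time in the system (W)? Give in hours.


W = 1/(mu - lambda) = 1/(55 - 50) = 0.2 hours

0.2 hours


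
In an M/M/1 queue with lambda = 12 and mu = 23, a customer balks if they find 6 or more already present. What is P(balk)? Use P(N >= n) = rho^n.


P(N >= 6) = rho^6 = (12/23)^6 = 0.0202

0.0202


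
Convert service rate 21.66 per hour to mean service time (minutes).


Mean service time = 60/mu = 60/21.66 = 2.77 minutes

2.77 minutes


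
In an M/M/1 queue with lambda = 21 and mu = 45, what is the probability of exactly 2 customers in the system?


rho = 21/45; P(n) = (1-rho)*rho^n = (1-21/45)*(21/45)^2 = 0.1161

0.1161


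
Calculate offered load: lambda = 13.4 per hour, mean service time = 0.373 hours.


Offered load a = lambda * E[S] = 13.4 * 0.373 = 5.0 Erlangs

5.0 Erlangs


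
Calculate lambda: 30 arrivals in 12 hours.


lambda = total arrivals / time = 30 / 12 = 2.5 per hour

2.5 per hour


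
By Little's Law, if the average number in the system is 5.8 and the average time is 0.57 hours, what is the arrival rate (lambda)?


lambda = L / W = 5.8 / 0.57 = 10.18 per hour

10.18 per hour


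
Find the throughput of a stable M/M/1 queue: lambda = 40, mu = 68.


For a stable queue (lambda < mu), throughput = lambda = 40 per hour

40 per hour


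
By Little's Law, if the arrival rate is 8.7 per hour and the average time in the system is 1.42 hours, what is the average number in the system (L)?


L = lambda * W = 8.7 * 1.42 = 12.35

12.35


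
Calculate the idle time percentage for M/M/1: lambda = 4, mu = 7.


Idle fraction = (1 - rho) * 100 = (1 - 4/7) * 100 = 42.9%

42.9%


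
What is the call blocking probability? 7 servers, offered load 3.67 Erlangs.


B(N,A) = (A^N/N!) / sum(A^k/k!, k=0..N) with N=7, A=3.67 = 0.0469

0.0469


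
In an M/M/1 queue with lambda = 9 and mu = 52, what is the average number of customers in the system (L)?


rho = 9/52; L = rho/(1-rho) = 0.21

0.21


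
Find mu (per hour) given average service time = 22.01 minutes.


mu = 60 / avg_service_time = 60 / 22.01 = 2.73 per hour

2.73 per hour


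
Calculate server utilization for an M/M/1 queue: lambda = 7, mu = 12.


rho = lambda/mu = 7/12 = 0.5833

0.5833


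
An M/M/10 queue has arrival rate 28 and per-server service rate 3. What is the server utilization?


rho = lambda/(c*mu) = 28/(10*3) = 0.9333

0.9333


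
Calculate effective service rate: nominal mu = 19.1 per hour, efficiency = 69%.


Effective rate = mu * efficiency = 19.1 * 0.69 = 13.18 per hour

13.18 per hour


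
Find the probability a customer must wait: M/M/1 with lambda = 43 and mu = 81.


P(wait) = rho = lambda/mu = 43/81 = 0.5309

0.5309


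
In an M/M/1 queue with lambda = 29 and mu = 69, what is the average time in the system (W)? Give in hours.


W = 1/(mu - lambda) = 1/(69 - 29) = 0.025 hours

0.025 hours


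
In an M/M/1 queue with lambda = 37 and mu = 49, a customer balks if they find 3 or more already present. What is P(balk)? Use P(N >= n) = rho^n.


P(N >= 3) = rho^3 = (37/49)^3 = 0.4305

0.4305


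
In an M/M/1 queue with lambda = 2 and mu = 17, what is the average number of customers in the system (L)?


rho = 2/17; L = rho/(1-rho) = 0.13

0.13


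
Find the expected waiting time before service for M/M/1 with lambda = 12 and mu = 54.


rho = 12/54; Wq = rho/(mu - lambda) = 0.0053 hours

0.0053 hours


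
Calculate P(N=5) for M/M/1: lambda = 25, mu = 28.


rho = 25/28; P(n) = (1-rho)*rho^n = (1-25/28)*(25/28)^5 = 0.0608

0.0608


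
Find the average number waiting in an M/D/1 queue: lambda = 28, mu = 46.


M/D/1: Lq = rho^2 / (2*(1-rho)) where rho = 28/46; Lq = 0.47

0.47


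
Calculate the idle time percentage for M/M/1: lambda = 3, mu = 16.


Idle fraction = (1 - rho) * 100 = (1 - 3/16) * 100 = 81.3%

81.3%


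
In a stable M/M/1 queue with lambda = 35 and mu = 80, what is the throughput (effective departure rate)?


For a stable queue (lambda < mu), throughput = lambda = 35 per hour

35 per hour


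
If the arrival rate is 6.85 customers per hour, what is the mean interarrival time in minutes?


Mean interarrival time = 60/lambda = 60/6.85 = 8.76 minutes

8.76 minutes


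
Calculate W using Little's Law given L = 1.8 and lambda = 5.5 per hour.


W = L / lambda = 1.8 / 5.5 = 0.3273 hours

0.3273 hours


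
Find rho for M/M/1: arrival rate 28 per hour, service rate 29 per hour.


rho = lambda/mu = 28/29 = 0.9655

0.9655


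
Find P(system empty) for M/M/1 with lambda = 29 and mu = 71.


P0 = 1 - rho = 1 - 29/71 = 0.5915

0.5915


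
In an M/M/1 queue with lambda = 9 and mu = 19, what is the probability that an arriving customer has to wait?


P(wait) = rho = lambda/mu = 9/19 = 0.4737

0.4737


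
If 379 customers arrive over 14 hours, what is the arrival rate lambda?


lambda = total arrivals / time = 379 / 14 = 27.07 per hour

27.07 per hour


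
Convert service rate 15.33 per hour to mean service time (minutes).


Mean service time = 60/mu = 60/15.33 = 3.91 minutes

3.91 minutes


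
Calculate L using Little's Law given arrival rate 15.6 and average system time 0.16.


L = lambda * W = 15.6 * 0.16 = 2.5

2.5


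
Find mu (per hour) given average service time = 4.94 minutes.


mu = 60 / avg_service_time = 60 / 4.94 = 12.15 per hour

12.15 per hour


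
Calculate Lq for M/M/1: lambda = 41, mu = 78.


rho = 41/78; Lq = rho^2/(1-rho) = 0.58

0.58


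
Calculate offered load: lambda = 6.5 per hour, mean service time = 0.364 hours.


Offered load a = lambda * E[S] = 6.5 * 0.364 = 2.37 Erlangs

2.37 Erlangs


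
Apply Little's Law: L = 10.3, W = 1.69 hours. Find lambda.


lambda = L / W = 10.3 / 1.69 = 6.09 per hour

6.09 per hour


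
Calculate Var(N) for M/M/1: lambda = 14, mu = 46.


rho = 14/46; Var(N) = rho/(1-rho)^2 = 0.63

0.63


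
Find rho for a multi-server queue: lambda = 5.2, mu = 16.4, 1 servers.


rho = lambda / (c * mu) = 5.2 / (1 * 16.4) = 0.3171

0.3171


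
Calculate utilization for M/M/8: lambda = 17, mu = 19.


rho = lambda/(c*mu) = 17/(8*19) = 0.1118

0.1118


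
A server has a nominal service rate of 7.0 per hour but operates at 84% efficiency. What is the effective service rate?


Effective rate = mu * efficiency = 7.0 * 0.84 = 5.88 per hour

5.88 per hour


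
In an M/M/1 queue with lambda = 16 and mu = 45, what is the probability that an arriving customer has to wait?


P(wait) = rho = lambda/mu = 16/45 = 0.3556

0.3556


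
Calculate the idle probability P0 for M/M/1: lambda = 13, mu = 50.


P0 = 1 - rho = 1 - 13/50 = 0.74

0.74


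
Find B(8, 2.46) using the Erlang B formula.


B(N,A) = (A^N/N!) / sum(A^k/k!, k=0..N) with N=8, A=2.46 = 0.0028

0.0028


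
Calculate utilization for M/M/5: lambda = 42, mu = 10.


rho = lambda/(c*mu) = 42/(5*10) = 0.84

0.84


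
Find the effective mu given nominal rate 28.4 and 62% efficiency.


Effective rate = mu * efficiency = 28.4 * 0.62 = 17.61 per hour

17.61 per hour


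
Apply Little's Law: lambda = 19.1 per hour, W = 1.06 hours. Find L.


L = lambda * W = 19.1 * 1.06 = 20.25

20.25


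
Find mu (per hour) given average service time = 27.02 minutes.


mu = 60 / avg_service_time = 60 / 27.02 = 2.22 per hour

2.22 per hour


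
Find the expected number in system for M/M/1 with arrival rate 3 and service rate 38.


rho = 3/38; L = rho/(1-rho) = 0.09

0.09


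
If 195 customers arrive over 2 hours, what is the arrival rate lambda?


lambda = total arrivals / time = 195 / 2 = 97.5 per hour

97.5 per hour


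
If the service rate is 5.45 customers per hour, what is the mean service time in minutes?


Mean service time = 60/mu = 60/5.45 = 11.01 minutes

11.01 minutes


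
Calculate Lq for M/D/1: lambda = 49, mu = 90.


M/D/1: Lq = rho^2 / (2*(1-rho)) where rho = 49/90; Lq = 0.33

0.33


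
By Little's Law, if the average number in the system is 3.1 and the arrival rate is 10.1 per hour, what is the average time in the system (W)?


W = L / lambda = 3.1 / 10.1 = 0.3069 hours

0.3069 hours


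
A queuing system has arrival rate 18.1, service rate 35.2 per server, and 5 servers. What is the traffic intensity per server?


rho = lambda / (c * mu) = 18.1 / (5 * 35.2) = 0.1028

0.1028


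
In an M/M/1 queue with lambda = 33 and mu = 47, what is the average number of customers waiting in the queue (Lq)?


rho = 33/47; Lq = rho^2/(1-rho) = 1.66

1.66


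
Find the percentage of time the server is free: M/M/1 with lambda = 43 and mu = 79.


Idle fraction = (1 - rho) * 100 = (1 - 43/79) * 100 = 45.6%

45.6%


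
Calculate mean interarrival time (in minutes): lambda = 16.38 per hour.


Mean interarrival time = 60/lambda = 60/16.38 = 3.66 minutes

3.66 minutes


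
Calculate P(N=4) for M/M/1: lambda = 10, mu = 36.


rho = 10/36; P(n) = (1-rho)*rho^n = (1-10/36)*(10/36)^4 = 0.0043

0.0043


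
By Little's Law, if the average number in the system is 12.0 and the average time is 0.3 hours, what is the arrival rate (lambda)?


lambda = L / W = 12.0 / 0.3 = 40.0 per hour

40.0 per hour


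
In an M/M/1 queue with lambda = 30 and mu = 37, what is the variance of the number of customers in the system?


rho = 30/37; Var(N) = rho/(1-rho)^2 = 22.65

22.65


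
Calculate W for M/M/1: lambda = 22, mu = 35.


W = 1/(mu - lambda) = 1/(35 - 22) = 0.0769 hours

0.0769 hours


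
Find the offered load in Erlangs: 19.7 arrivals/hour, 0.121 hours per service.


Offered load a = lambda * E[S] = 19.7 * 0.121 = 2.38 Erlangs

2.38 Erlangs


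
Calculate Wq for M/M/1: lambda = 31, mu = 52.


rho = 31/52; Wq = rho/(mu - lambda) = 0.0284 hours

0.0284 hours


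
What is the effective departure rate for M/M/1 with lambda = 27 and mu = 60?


For a stable queue (lambda < mu), throughput = lambda = 27 per hour

27 per hour


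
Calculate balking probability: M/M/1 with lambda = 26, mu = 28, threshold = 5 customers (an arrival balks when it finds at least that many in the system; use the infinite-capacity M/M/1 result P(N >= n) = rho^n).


P(N >= 5) = rho^5 = (26/28)^5 = 0.6904

0.6904


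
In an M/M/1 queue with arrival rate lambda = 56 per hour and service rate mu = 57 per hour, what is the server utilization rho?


rho = lambda/mu = 56/57 = 0.9825

0.9825


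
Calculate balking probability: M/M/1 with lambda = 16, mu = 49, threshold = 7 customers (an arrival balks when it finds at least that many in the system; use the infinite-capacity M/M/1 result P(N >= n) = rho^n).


P(N >= 7) = rho^7 = (16/49)^7 = 0.0004

0.0004


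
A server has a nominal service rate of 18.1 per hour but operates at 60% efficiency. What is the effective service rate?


Effective rate = mu * efficiency = 18.1 * 0.6 = 10.86 per hour

10.86 per hour


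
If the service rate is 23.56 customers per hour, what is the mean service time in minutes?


Mean service time = 60/mu = 60/23.56 = 2.55 minutes

2.55 minutes


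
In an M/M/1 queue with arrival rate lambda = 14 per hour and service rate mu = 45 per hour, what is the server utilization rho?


rho = lambda/mu = 14/45 = 0.3111

0.3111


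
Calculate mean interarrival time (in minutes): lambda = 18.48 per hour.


Mean interarrival time = 60/lambda = 60/18.48 = 3.25 minutes

3.25 minutes


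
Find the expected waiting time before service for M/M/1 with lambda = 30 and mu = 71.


rho = 30/71; Wq = rho/(mu - lambda) = 0.0103 hours

0.0103 hours


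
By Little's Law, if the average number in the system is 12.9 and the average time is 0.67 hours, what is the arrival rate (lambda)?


lambda = L / W = 12.9 / 0.67 = 19.25 per hour

19.25 per hour


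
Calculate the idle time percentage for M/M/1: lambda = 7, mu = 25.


Idle fraction = (1 - rho) * 100 = (1 - 7/25) * 100 = 72.0%

72.0%


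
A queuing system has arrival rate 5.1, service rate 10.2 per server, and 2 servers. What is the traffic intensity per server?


rho = lambda / (c * mu) = 5.1 / (2 * 10.2) = 0.25

0.25


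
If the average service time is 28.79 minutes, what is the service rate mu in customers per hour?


mu = 60 / avg_service_time = 60 / 28.79 = 2.08 per hour

2.08 per hour


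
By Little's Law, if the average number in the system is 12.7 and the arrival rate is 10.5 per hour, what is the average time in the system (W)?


W = L / lambda = 12.7 / 10.5 = 1.2095 hours

1.2095 hours


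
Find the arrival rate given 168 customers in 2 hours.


lambda = total arrivals / time = 168 / 2 = 84.0 per hour

84.0 per hour


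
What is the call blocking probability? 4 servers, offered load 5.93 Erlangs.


B(N,A) = (A^N/N!) / sum(A^k/k!, k=0..N) with N=4, A=5.93 = 0.4651

0.4651


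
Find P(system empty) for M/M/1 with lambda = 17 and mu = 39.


P0 = 1 - rho = 1 - 17/39 = 0.5641

0.5641


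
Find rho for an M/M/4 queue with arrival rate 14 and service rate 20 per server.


rho = lambda/(c*mu) = 14/(4*20) = 0.175

0.175


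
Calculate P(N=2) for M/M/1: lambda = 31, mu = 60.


rho = 31/60; P(n) = (1-rho)*rho^n = (1-31/60)*(31/60)^2 = 0.129

0.129


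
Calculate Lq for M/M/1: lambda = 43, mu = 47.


rho = 43/47; Lq = rho^2/(1-rho) = 9.84

9.84


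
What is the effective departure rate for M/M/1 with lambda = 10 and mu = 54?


For a stable queue (lambda < mu), throughput = lambda = 10 per hour

10 per hour


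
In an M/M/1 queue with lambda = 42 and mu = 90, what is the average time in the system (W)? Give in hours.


W = 1/(mu - lambda) = 1/(90 - 42) = 0.0208 hours

0.0208 hours


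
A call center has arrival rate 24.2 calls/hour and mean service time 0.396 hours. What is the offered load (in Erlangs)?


Offered load a = lambda * E[S] = 24.2 * 0.396 = 9.58 Erlangs

9.58 Erlangs


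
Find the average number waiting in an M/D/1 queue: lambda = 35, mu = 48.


M/D/1: Lq = rho^2 / (2*(1-rho)) where rho = 35/48; Lq = 0.98

0.98


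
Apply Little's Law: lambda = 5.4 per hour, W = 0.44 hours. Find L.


L = lambda * W = 5.4 * 0.44 = 2.38

2.38


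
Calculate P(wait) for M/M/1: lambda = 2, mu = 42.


P(wait) = rho = lambda/mu = 2/42 = 0.0476

0.0476


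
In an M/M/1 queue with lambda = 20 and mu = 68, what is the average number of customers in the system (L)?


rho = 20/68; L = rho/(1-rho) = 0.42

0.42


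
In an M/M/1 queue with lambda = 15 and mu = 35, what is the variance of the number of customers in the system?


rho = 15/35; Var(N) = rho/(1-rho)^2 = 1.31

1.31


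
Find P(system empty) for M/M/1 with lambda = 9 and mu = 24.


P0 = 1 - rho = 1 - 9/24 = 0.625

0.625


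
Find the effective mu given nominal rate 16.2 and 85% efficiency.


Effective rate = mu * efficiency = 16.2 * 0.85 = 13.77 per hour

13.77 per hour


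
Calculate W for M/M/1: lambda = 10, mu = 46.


W = 1/(mu - lambda) = 1/(46 - 10) = 0.0278 hours

0.0278 hours


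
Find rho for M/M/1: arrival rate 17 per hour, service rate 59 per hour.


rho = lambda/mu = 17/59 = 0.2881

0.2881


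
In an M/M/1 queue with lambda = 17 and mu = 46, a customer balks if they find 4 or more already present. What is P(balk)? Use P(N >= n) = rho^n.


P(N >= 4) = rho^4 = (17/46)^4 = 0.0187

0.0187


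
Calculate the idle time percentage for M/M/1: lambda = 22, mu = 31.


Idle fraction = (1 - rho) * 100 = (1 - 22/31) * 100 = 29.0%

29.0%


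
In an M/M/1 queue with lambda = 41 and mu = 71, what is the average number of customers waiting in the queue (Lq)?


rho = 41/71; Lq = rho^2/(1-rho) = 0.79

0.79


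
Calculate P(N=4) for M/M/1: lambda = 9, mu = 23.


rho = 9/23; P(n) = (1-rho)*rho^n = (1-9/23)*(9/23)^4 = 0.0143

0.0143


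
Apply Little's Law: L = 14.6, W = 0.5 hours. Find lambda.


lambda = L / W = 14.6 / 0.5 = 29.2 per hour

29.2 per hour


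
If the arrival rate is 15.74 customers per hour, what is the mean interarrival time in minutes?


Mean interarrival time = 60/lambda = 60/15.74 = 3.81 minutes

3.81 minutes


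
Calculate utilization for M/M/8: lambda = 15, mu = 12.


rho = lambda/(c*mu) = 15/(8*12) = 0.1563

0.1563


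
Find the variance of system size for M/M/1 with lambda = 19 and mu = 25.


rho = 19/25; Var(N) = rho/(1-rho)^2 = 13.19

13.19


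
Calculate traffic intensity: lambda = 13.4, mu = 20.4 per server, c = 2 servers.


rho = lambda / (c * mu) = 13.4 / (2 * 20.4) = 0.3284

0.3284


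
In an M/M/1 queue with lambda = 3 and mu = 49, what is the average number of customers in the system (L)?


rho = 3/49; L = rho/(1-rho) = 0.07

0.07


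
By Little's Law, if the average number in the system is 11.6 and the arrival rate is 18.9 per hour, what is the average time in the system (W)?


W = L / lambda = 11.6 / 18.9 = 0.6138 hours

0.6138 hours


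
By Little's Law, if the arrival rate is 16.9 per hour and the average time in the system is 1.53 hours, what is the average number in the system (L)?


L = lambda * W = 16.9 * 1.53 = 25.86

25.86


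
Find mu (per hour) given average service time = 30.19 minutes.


mu = 60 / avg_service_time = 60 / 30.19 = 1.99 per hour

1.99 per hour


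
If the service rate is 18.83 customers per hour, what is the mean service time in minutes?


Mean service time = 60/mu = 60/18.83 = 3.19 minutes

3.19 minutes


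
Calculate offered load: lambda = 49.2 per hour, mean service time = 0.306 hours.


Offered load a = lambda * E[S] = 49.2 * 0.306 = 15.06 Erlangs

15.06 Erlangs


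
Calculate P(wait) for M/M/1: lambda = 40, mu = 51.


P(wait) = rho = lambda/mu = 40/51 = 0.7843

0.7843


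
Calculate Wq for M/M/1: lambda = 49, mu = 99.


rho = 49/99; Wq = rho/(mu - lambda) = 0.0099 hours

0.0099 hours


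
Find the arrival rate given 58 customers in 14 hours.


lambda = total arrivals / time = 58 / 14 = 4.14 per hour

4.14 per hour


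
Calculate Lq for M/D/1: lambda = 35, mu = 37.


M/D/1: Lq = rho^2 / (2*(1-rho)) where rho = 35/37; Lq = 8.28

8.28


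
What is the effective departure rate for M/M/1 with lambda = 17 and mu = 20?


For a stable queue (lambda < mu), throughput = lambda = 17 per hour

17 per hour


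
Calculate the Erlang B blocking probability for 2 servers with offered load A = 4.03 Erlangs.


B(N,A) = (A^N/N!) / sum(A^k/k!, k=0..N) with N=2, A=4.03 = 0.6175

0.6175


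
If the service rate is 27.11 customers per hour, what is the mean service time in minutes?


Mean service time = 60/mu = 60/27.11 = 2.21 minutes

2.21 minutes


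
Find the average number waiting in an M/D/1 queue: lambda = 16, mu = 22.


M/D/1: Lq = rho^2 / (2*(1-rho)) where rho = 16/22; Lq = 0.97

0.97


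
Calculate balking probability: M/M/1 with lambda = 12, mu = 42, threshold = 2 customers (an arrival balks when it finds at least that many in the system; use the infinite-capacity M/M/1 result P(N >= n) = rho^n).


P(N >= 2) = rho^2 = (12/42)^2 = 0.0816

0.0816


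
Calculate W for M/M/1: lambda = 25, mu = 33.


W = 1/(mu - lambda) = 1/(33 - 25) = 0.125 hours

0.125 hours


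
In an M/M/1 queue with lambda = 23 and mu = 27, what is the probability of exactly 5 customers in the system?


rho = 23/27; P(n) = (1-rho)*rho^n = (1-23/27)*(23/27)^5 = 0.0665

0.0665


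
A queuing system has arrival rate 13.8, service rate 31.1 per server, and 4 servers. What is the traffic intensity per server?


rho = lambda / (c * mu) = 13.8 / (4 * 31.1) = 0.1109

0.1109


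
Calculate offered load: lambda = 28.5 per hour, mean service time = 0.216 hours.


Offered load a = lambda * E[S] = 28.5 * 0.216 = 6.16 Erlangs

6.16 Erlangs


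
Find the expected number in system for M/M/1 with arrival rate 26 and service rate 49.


rho = 26/49; L = rho/(1-rho) = 1.13

1.13


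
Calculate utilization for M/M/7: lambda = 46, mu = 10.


rho = lambda/(c*mu) = 46/(7*10) = 0.6571

0.6571


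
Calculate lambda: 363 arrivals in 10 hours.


lambda = total arrivals / time = 363 / 10 = 36.3 per hour

36.3 per hour


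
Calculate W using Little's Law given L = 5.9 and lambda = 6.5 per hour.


W = L / lambda = 5.9 / 6.5 = 0.9077 hours

0.9077 hours


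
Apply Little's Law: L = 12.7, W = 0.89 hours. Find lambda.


lambda = L / W = 12.7 / 0.89 = 14.27 per hour

14.27 per hour


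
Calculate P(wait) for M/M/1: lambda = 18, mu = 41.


P(wait) = rho = lambda/mu = 18/41 = 0.439

0.439


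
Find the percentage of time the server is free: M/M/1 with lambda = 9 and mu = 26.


Idle fraction = (1 - rho) * 100 = (1 - 9/26) * 100 = 65.4%

65.4%


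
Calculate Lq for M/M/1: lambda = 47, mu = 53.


rho = 47/53; Lq = rho^2/(1-rho) = 6.95

6.95


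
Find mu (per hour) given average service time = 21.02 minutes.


mu = 60 / avg_service_time = 60 / 21.02 = 2.85 per hour

2.85 per hour


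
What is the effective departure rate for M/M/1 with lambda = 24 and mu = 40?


For a stable queue (lambda < mu), throughput = lambda = 24 per hour

24 per hour


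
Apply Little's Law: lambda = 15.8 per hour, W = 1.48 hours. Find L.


L = lambda * W = 15.8 * 1.48 = 23.38

23.38


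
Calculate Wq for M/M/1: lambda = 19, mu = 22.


rho = 19/22; Wq = rho/(mu - lambda) = 0.2879 hours

0.2879 hours


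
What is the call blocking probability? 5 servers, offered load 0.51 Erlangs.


B(N,A) = (A^N/N!) / sum(A^k/k!, k=0..N) with N=5, A=0.51 = 0.0002

0.0002


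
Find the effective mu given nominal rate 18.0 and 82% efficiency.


Effective rate = mu * efficiency = 18.0 * 0.82 = 14.76 per hour

14.76 per hour


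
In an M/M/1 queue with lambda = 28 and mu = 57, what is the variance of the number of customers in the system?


rho = 28/57; Var(N) = rho/(1-rho)^2 = 1.9

1.9


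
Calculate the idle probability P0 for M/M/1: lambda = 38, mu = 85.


P0 = 1 - rho = 1 - 38/85 = 0.5529

0.5529


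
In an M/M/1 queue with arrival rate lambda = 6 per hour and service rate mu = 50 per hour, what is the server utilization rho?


rho = lambda/mu = 6/50 = 0.12

0.12


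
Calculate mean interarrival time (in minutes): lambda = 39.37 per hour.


Mean interarrival time = 60/lambda = 60/39.37 = 1.52 minutes

1.52 minutes


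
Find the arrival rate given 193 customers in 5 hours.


lambda = total arrivals / time = 193 / 5 = 38.6 per hour

38.6 per hour


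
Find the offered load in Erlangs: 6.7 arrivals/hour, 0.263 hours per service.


Offered load a = lambda * E[S] = 6.7 * 0.263 = 1.76 Erlangs

1.76 Erlangs


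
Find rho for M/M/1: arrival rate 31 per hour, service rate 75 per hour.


rho = lambda/mu = 31/75 = 0.4133

0.4133


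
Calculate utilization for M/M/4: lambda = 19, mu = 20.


rho = lambda/(c*mu) = 19/(4*20) = 0.2375

0.2375


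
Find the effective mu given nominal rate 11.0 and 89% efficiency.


Effective rate = mu * efficiency = 11.0 * 0.89 = 9.79 per hour

9.79 per hour


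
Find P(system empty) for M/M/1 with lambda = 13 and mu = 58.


P0 = 1 - rho = 1 - 13/58 = 0.7759

0.7759


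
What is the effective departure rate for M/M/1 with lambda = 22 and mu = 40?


For a stable queue (lambda < mu), throughput = lambda = 22 per hour

22 per hour


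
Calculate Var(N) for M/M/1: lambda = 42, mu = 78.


rho = 42/78; Var(N) = rho/(1-rho)^2 = 2.53

2.53


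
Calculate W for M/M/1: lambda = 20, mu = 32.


W = 1/(mu - lambda) = 1/(32 - 20) = 0.0833 hours

0.0833 hours


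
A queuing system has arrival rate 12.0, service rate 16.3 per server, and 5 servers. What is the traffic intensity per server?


rho = lambda / (c * mu) = 12.0 / (5 * 16.3) = 0.1472

0.1472


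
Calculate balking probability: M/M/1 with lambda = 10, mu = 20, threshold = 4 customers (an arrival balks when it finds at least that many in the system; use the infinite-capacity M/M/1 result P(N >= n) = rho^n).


P(N >= 4) = rho^4 = (10/20)^4 = 0.0625

0.0625


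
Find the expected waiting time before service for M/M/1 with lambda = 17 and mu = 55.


rho = 17/55; Wq = rho/(mu - lambda) = 0.0081 hours

0.0081 hours


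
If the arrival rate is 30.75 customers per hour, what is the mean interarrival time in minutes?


Mean interarrival time = 60/lambda = 60/30.75 = 1.95 minutes

1.95 minutes


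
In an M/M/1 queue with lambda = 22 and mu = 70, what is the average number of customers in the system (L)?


rho = 22/70; L = rho/(1-rho) = 0.46

0.46


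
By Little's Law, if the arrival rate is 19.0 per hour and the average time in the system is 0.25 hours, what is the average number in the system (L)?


L = lambda * W = 19.0 * 0.25 = 4.75

4.75


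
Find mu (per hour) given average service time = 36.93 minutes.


mu = 60 / avg_service_time = 60 / 36.93 = 1.62 per hour

1.62 per hour


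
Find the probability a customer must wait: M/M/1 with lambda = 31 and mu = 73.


P(wait) = rho = lambda/mu = 31/73 = 0.4247

0.4247


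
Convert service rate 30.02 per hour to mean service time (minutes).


Mean service time = 60/mu = 60/30.02 = 2.0 minutes

2.0 minutes


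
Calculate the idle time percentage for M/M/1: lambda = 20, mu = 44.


Idle fraction = (1 - rho) * 100 = (1 - 20/44) * 100 = 54.5%

54.5%


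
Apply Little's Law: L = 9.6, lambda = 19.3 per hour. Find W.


W = L / lambda = 9.6 / 19.3 = 0.4974 hours

0.4974 hours


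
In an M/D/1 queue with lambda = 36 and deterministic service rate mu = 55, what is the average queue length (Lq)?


M/D/1: Lq = rho^2 / (2*(1-rho)) where rho = 36/55; Lq = 0.62

0.62


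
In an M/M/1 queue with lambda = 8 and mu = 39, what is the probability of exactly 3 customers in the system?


rho = 8/39; P(n) = (1-rho)*rho^n = (1-8/39)*(8/39)^3 = 0.0069

0.0069


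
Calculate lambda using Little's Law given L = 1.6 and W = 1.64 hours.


lambda = L / W = 1.6 / 1.64 = 0.98 per hour

0.98 per hour


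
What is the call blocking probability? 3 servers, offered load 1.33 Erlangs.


B(N,A) = (A^N/N!) / sum(A^k/k!, k=0..N) with N=3, A=1.33 = 0.1087

0.1087


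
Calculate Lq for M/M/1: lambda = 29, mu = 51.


rho = 29/51; Lq = rho^2/(1-rho) = 0.75

0.75


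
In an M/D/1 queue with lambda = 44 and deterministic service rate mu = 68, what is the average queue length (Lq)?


M/D/1: Lq = rho^2 / (2*(1-rho)) where rho = 44/68; Lq = 0.59

0.59


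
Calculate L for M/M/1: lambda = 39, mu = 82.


rho = 39/82; L = rho/(1-rho) = 0.91

0.91


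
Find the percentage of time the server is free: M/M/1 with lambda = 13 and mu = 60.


Idle fraction = (1 - rho) * 100 = (1 - 13/60) * 100 = 78.3%

78.3%


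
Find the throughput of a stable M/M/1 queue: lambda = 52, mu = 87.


For a stable queue (lambda < mu), throughput = lambda = 52 per hour

52 per hour


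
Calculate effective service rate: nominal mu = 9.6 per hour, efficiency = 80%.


Effective rate = mu * efficiency = 9.6 * 0.8 = 7.68 per hour

7.68 per hour


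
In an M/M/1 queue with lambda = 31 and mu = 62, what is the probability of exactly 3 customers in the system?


rho = 31/62; P(n) = (1-rho)*rho^n = (1-31/62)*(31/62)^3 = 0.0625

0.0625


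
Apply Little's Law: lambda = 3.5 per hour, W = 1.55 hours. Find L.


L = lambda * W = 3.5 * 1.55 = 5.43

5.43


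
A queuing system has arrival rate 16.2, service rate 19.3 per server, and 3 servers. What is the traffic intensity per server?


rho = lambda / (c * mu) = 16.2 / (3 * 19.3) = 0.2798

0.2798


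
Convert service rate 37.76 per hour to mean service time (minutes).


Mean service time = 60/mu = 60/37.76 = 1.59 minutes

1.59 minutes


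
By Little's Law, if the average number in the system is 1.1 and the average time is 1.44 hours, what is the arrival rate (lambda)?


lambda = L / W = 1.1 / 1.44 = 0.76 per hour

0.76 per hour


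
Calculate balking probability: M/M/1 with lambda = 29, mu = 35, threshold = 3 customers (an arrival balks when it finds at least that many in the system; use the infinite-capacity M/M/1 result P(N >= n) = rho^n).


P(N >= 3) = rho^3 = (29/35)^3 = 0.5688

0.5688


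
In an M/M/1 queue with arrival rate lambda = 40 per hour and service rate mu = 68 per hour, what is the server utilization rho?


rho = lambda/mu = 40/68 = 0.5882

0.5882


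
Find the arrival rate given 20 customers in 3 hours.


lambda = total arrivals / time = 20 / 3 = 6.67 per hour

6.67 per hour


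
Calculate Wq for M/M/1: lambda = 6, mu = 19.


rho = 6/19; Wq = rho/(mu - lambda) = 0.0243 hours

0.0243 hours


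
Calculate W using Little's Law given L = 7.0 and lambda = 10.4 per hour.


W = L / lambda = 7.0 / 10.4 = 0.6731 hours

0.6731 hours


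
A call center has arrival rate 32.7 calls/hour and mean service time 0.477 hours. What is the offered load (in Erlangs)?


Offered load a = lambda * E[S] = 32.7 * 0.477 = 15.6 Erlangs

15.6 Erlangs


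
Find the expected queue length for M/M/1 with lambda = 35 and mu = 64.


rho = 35/64; Lq = rho^2/(1-rho) = 0.66

0.66


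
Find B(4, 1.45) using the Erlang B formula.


B(N,A) = (A^N/N!) / sum(A^k/k!, k=0..N) with N=4, A=1.45 = 0.0439

0.0439


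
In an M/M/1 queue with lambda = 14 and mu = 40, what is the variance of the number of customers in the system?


rho = 14/40; Var(N) = rho/(1-rho)^2 = 0.83

0.83


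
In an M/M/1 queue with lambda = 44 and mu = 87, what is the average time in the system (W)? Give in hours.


W = 1/(mu - lambda) = 1/(87 - 44) = 0.0233 hours

0.0233 hours


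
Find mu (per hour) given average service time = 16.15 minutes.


mu = 60 / avg_service_time = 60 / 16.15 = 3.72 per hour

3.72 per hour


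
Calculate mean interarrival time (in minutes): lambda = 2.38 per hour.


Mean interarrival time = 60/lambda = 60/2.38 = 25.21 minutes

25.21 minutes


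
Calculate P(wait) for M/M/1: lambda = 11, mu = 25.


P(wait) = rho = lambda/mu = 11/25 = 0.44

0.44


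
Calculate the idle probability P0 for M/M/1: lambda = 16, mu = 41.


P0 = 1 - rho = 1 - 16/41 = 0.6098

0.6098


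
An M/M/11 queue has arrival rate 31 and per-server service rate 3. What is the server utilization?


rho = lambda/(c*mu) = 31/(11*3) = 0.9394

0.9394


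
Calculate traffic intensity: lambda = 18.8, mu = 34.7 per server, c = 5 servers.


rho = lambda / (c * mu) = 18.8 / (5 * 34.7) = 0.1084

0.1084


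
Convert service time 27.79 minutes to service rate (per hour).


mu = 60 / avg_service_time = 60 / 27.79 = 2.16 per hour

2.16 per hour


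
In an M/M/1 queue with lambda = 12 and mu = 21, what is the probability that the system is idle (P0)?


P0 = 1 - rho = 1 - 12/21 = 0.4286

0.4286


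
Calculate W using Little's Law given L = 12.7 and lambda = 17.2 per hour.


W = L / lambda = 12.7 / 17.2 = 0.7384 hours

0.7384 hours


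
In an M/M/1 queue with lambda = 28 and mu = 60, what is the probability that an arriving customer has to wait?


P(wait) = rho = lambda/mu = 28/60 = 0.4667

0.4667


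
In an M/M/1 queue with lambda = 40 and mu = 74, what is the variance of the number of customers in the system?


rho = 40/74; Var(N) = rho/(1-rho)^2 = 2.56

2.56


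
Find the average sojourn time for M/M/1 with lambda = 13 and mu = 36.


W = 1/(mu - lambda) = 1/(36 - 13) = 0.0435 hours

0.0435 hours


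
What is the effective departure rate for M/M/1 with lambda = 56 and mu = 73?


For a stable queue (lambda < mu), throughput = lambda = 56 per hour

56 per hour


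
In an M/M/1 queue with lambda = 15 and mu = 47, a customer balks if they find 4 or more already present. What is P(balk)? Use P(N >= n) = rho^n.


P(N >= 4) = rho^4 = (15/47)^4 = 0.0104

0.0104


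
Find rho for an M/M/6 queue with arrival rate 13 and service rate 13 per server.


rho = lambda/(c*mu) = 13/(6*13) = 0.1667

0.1667


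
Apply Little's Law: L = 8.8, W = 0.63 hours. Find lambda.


lambda = L / W = 8.8 / 0.63 = 13.97 per hour

13.97 per hour


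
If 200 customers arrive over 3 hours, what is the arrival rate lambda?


lambda = total arrivals / time = 200 / 3 = 66.67 per hour

66.67 per hour


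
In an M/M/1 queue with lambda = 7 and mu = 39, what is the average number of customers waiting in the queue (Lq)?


rho = 7/39; Lq = rho^2/(1-rho) = 0.04

0.04


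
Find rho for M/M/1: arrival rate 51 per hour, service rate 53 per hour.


rho = lambda/mu = 51/53 = 0.9623

0.9623


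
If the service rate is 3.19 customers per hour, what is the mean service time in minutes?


Mean service time = 60/mu = 60/3.19 = 18.81 minutes

18.81 minutes


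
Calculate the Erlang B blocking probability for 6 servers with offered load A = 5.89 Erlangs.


B(N,A) = (A^N/N!) / sum(A^k/k!, k=0..N) with N=6, A=5.89 = 0.2572

0.2572


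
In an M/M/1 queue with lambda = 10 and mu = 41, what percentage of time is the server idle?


Idle fraction = (1 - rho) * 100 = (1 - 10/41) * 100 = 75.6%

75.6%


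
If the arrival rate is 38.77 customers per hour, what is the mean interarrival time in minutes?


Mean interarrival time = 60/lambda = 60/38.77 = 1.55 minutes

1.55 minutes


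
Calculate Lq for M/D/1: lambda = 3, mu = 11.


M/D/1: Lq = rho^2 / (2*(1-rho)) where rho = 3/11; Lq = 0.05

0.05


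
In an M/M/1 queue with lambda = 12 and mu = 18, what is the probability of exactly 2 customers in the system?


rho = 12/18; P(n) = (1-rho)*rho^n = (1-12/18)*(12/18)^2 = 0.1481

0.1481


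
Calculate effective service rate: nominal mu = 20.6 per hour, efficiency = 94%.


Effective rate = mu * efficiency = 20.6 * 0.94 = 19.36 per hour

19.36 per hour


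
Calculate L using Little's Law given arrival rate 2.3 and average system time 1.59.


L = lambda * W = 2.3 * 1.59 = 3.66

3.66


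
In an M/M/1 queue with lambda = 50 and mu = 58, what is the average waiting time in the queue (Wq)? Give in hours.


rho = 50/58; Wq = rho/(mu - lambda) = 0.1078 hours

0.1078 hours


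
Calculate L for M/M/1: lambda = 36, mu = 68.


rho = 36/68; L = rho/(1-rho) = 1.13

1.13


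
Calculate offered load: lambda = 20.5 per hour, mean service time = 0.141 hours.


Offered load a = lambda * E[S] = 20.5 * 0.141 = 2.89 Erlangs

2.89 Erlangs


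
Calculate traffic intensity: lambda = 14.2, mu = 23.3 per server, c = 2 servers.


rho = lambda / (c * mu) = 14.2 / (2 * 23.3) = 0.3047

0.3047


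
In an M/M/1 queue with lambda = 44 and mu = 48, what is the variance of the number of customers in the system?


rho = 44/48; Var(N) = rho/(1-rho)^2 = 132.0

132.0


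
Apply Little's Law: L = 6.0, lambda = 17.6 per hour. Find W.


W = L / lambda = 6.0 / 17.6 = 0.3409 hours

0.3409 hours


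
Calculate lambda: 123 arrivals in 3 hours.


lambda = total arrivals / time = 123 / 3 = 41.0 per hour

41.0 per hour


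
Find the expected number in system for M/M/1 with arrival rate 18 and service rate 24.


rho = 18/24; L = rho/(1-rho) = 3.0

3.0


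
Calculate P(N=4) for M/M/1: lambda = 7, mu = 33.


rho = 7/33; P(n) = (1-rho)*rho^n = (1-7/33)*(7/33)^4 = 0.0016

0.0016


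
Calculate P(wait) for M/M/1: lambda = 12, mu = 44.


P(wait) = rho = lambda/mu = 12/44 = 0.2727

0.2727


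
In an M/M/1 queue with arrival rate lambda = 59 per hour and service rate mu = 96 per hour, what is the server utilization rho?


rho = lambda/mu = 59/96 = 0.6146

0.6146


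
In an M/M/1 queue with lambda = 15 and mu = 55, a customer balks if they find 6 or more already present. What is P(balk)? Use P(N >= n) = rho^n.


P(N >= 6) = rho^6 = (15/55)^6 = 0.0004

0.0004


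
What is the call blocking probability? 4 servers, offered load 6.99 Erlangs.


B(N,A) = (A^N/N!) / sum(A^k/k!, k=0..N) with N=4, A=6.99 = 0.5268

0.5268


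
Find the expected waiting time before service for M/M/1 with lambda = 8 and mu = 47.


rho = 8/47; Wq = rho/(mu - lambda) = 0.0044 hours

0.0044 hours


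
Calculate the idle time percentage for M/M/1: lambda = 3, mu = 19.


Idle fraction = (1 - rho) * 100 = (1 - 3/19) * 100 = 84.2%

84.2%


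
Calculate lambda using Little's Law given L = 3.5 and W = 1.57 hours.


lambda = L / W = 3.5 / 1.57 = 2.23 per hour

2.23 per hour


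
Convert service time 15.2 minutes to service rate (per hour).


mu = 60 / avg_service_time = 60 / 15.2 = 3.95 per hour

3.95 per hour


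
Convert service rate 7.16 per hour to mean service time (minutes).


Mean service time = 60/mu = 60/7.16 = 8.38 minutes

8.38 minutes
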